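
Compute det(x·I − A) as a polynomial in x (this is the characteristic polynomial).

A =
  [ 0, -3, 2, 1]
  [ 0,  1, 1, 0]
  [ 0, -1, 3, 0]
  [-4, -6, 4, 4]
x^4 - 8*x^3 + 24*x^2 - 32*x + 16

Expanding det(x·I − A) (e.g. by cofactor expansion or by noting that A is similar to its Jordan form J, which has the same characteristic polynomial as A) gives
  χ_A(x) = x^4 - 8*x^3 + 24*x^2 - 32*x + 16
which factors as (x - 2)^4. The eigenvalues (with algebraic multiplicities) are λ = 2 with multiplicity 4.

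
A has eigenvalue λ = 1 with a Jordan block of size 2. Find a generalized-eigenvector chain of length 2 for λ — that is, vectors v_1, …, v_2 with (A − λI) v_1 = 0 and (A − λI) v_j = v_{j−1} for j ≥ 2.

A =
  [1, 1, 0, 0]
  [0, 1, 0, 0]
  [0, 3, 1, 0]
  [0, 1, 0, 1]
A Jordan chain for λ = 1 of length 2:
v_1 = (1, 0, 3, 1)ᵀ
v_2 = (0, 1, 0, 0)ᵀ

Let N = A − (1)·I. We want v_2 with N^2 v_2 = 0 but N^1 v_2 ≠ 0; then v_{j-1} := N · v_j for j = 2, …, 2.

Pick v_2 = (0, 1, 0, 0)ᵀ.
Then v_1 = N · v_2 = (1, 0, 3, 1)ᵀ.

Sanity check: (A − (1)·I) v_1 = (0, 0, 0, 0)ᵀ = 0. ✓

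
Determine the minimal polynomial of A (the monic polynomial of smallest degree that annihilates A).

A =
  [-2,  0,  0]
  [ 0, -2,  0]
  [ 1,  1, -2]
x^2 + 4*x + 4

The characteristic polynomial is χ_A(x) = (x + 2)^3, so the eigenvalues are known. The minimal polynomial is
  m_A(x) = Π_λ (x − λ)^{k_λ}
where k_λ is the size of the *largest* Jordan block for λ (equivalently, the smallest k with (A − λI)^k v = 0 for every generalised eigenvector v of λ).

  λ = -2: largest Jordan block has size 2, contributing (x + 2)^2

So m_A(x) = (x + 2)^2 = x^2 + 4*x + 4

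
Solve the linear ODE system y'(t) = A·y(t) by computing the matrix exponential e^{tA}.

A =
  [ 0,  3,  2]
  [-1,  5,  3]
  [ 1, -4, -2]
e^{tA} =
  [-t*exp(t) + exp(t), t^2*exp(t)/2 + 3*t*exp(t), t^2*exp(t)/2 + 2*t*exp(t)]
  [-t*exp(t), t^2*exp(t)/2 + 4*t*exp(t) + exp(t), t^2*exp(t)/2 + 3*t*exp(t)]
  [t*exp(t), -t^2*exp(t)/2 - 4*t*exp(t), -t^2*exp(t)/2 - 3*t*exp(t) + exp(t)]

Strategy: write A = P · J · P⁻¹ where J is a Jordan canonical form, so e^{tA} = P · e^{tJ} · P⁻¹, and e^{tJ} can be computed block-by-block.

A has Jordan form
J =
  [1, 1, 0]
  [0, 1, 1]
  [0, 0, 1]
(up to reordering of blocks).

Per-block formulas:
  For a 3×3 Jordan block J_3(1): exp(t · J_3(1)) = e^(1t)·(I + t·N + (t^2/2)·N^2), where N is the 3×3 nilpotent shift.

After assembling e^{tJ} and conjugating by P, we get:

e^{tA} =
  [-t*exp(t) + exp(t), t^2*exp(t)/2 + 3*t*exp(t), t^2*exp(t)/2 + 2*t*exp(t)]
  [-t*exp(t), t^2*exp(t)/2 + 4*t*exp(t) + exp(t), t^2*exp(t)/2 + 3*t*exp(t)]
  [t*exp(t), -t^2*exp(t)/2 - 4*t*exp(t), -t^2*exp(t)/2 - 3*t*exp(t) + exp(t)]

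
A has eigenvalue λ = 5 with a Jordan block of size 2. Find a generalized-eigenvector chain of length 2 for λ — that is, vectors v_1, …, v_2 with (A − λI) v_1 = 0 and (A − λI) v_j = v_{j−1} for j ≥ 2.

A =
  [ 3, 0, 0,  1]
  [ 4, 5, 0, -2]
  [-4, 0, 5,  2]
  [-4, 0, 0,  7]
A Jordan chain for λ = 5 of length 2:
v_1 = (-2, 4, -4, -4)ᵀ
v_2 = (1, 0, 0, 0)ᵀ

Let N = A − (5)·I. We want v_2 with N^2 v_2 = 0 but N^1 v_2 ≠ 0; then v_{j-1} := N · v_j for j = 2, …, 2.

Pick v_2 = (1, 0, 0, 0)ᵀ.
Then v_1 = N · v_2 = (-2, 4, -4, -4)ᵀ.

Sanity check: (A − (5)·I) v_1 = (0, 0, 0, 0)ᵀ = 0. ✓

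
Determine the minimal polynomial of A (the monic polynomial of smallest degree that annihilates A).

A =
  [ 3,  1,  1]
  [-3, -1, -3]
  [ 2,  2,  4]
x^2 - 4*x + 4

The characteristic polynomial is χ_A(x) = (x - 2)^3, so the eigenvalues are known. The minimal polynomial is
  m_A(x) = Π_λ (x − λ)^{k_λ}
where k_λ is the size of the *largest* Jordan block for λ (equivalently, the smallest k with (A − λI)^k v = 0 for every generalised eigenvector v of λ).

  λ = 2: largest Jordan block has size 2, contributing (x − 2)^2

So m_A(x) = (x - 2)^2 = x^2 - 4*x + 4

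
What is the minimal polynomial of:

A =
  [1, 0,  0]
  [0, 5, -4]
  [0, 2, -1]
x^2 - 4*x + 3

The characteristic polynomial is χ_A(x) = (x - 3)*(x - 1)^2, so the eigenvalues are known. The minimal polynomial is
  m_A(x) = Π_λ (x − λ)^{k_λ}
where k_λ is the size of the *largest* Jordan block for λ (equivalently, the smallest k with (A − λI)^k v = 0 for every generalised eigenvector v of λ).

  λ = 1: largest Jordan block has size 1, contributing (x − 1)
  λ = 3: largest Jordan block has size 1, contributing (x − 3)

So m_A(x) = (x - 3)*(x - 1) = x^2 - 4*x + 3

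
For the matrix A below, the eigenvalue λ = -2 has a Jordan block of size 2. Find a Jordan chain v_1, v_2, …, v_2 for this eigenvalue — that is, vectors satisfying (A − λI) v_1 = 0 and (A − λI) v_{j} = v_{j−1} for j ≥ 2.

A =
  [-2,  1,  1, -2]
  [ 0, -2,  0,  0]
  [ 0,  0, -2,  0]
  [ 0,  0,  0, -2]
A Jordan chain for λ = -2 of length 2:
v_1 = (1, 0, 0, 0)ᵀ
v_2 = (0, 1, 0, 0)ᵀ

Let N = A − (-2)·I. We want v_2 with N^2 v_2 = 0 but N^1 v_2 ≠ 0; then v_{j-1} := N · v_j for j = 2, …, 2.

Pick v_2 = (0, 1, 0, 0)ᵀ.
Then v_1 = N · v_2 = (1, 0, 0, 0)ᵀ.

Sanity check: (A − (-2)·I) v_1 = (0, 0, 0, 0)ᵀ = 0. ✓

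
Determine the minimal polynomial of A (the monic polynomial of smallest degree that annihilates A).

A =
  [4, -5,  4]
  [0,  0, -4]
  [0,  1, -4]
x^3 - 12*x - 16

The characteristic polynomial is χ_A(x) = (x - 4)*(x + 2)^2, so the eigenvalues are known. The minimal polynomial is
  m_A(x) = Π_λ (x − λ)^{k_λ}
where k_λ is the size of the *largest* Jordan block for λ (equivalently, the smallest k with (A − λI)^k v = 0 for every generalised eigenvector v of λ).

  λ = -2: largest Jordan block has size 2, contributing (x + 2)^2
  λ = 4: largest Jordan block has size 1, contributing (x − 4)

So m_A(x) = (x - 4)*(x + 2)^2 = x^3 - 12*x - 16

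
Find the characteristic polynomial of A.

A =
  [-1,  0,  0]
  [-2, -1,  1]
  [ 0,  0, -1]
x^3 + 3*x^2 + 3*x + 1

Expanding det(x·I − A) (e.g. by cofactor expansion or by noting that A is similar to its Jordan form J, which has the same characteristic polynomial as A) gives
  χ_A(x) = x^3 + 3*x^2 + 3*x + 1
which factors as (x + 1)^3. The eigenvalues (with algebraic multiplicities) are λ = -1 with multiplicity 3.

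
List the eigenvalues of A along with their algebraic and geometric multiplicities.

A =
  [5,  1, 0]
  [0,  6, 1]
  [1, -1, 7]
λ = 6: alg = 3, geom = 1

Step 1 — factor the characteristic polynomial to read off the algebraic multiplicities:
  χ_A(x) = (x - 6)^3

Step 2 — compute geometric multiplicities via the rank-nullity identity g(λ) = n − rank(A − λI):
  rank(A − (6)·I) = 2, so dim ker(A − (6)·I) = n − 2 = 1

Summary:
  λ = 6: algebraic multiplicity = 3, geometric multiplicity = 1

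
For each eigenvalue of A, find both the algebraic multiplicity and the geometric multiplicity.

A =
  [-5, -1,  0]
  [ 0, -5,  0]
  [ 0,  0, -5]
λ = -5: alg = 3, geom = 2

Step 1 — factor the characteristic polynomial to read off the algebraic multiplicities:
  χ_A(x) = (x + 5)^3

Step 2 — compute geometric multiplicities via the rank-nullity identity g(λ) = n − rank(A − λI):
  rank(A − (-5)·I) = 1, so dim ker(A − (-5)·I) = n − 1 = 2

Summary:
  λ = -5: algebraic multiplicity = 3, geometric multiplicity = 2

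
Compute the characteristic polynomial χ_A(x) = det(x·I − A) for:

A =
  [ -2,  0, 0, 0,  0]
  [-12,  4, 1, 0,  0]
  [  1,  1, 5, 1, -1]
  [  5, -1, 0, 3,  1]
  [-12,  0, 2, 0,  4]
x^5 - 14*x^4 + 64*x^3 - 64*x^2 - 256*x + 512

Expanding det(x·I − A) (e.g. by cofactor expansion or by noting that A is similar to its Jordan form J, which has the same characteristic polynomial as A) gives
  χ_A(x) = x^5 - 14*x^4 + 64*x^3 - 64*x^2 - 256*x + 512
which factors as (x - 4)^4*(x + 2). The eigenvalues (with algebraic multiplicities) are λ = -2 with multiplicity 1, λ = 4 with multiplicity 4.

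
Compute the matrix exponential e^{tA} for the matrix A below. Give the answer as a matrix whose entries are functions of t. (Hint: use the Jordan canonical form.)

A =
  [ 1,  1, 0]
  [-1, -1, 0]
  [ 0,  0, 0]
e^{tA} =
  [t + 1, t, 0]
  [-t, 1 - t, 0]
  [0, 0, 1]

Strategy: write A = P · J · P⁻¹ where J is a Jordan canonical form, so e^{tA} = P · e^{tJ} · P⁻¹, and e^{tJ} can be computed block-by-block.

A has Jordan form
J =
  [0, 1, 0]
  [0, 0, 0]
  [0, 0, 0]
(up to reordering of blocks).

Per-block formulas:
  For a 1×1 block at λ = 0: exp(t · [0]) = [e^(0t)].
  For a 2×2 Jordan block J_2(0): exp(t · J_2(0)) = e^(0t)·(I + t·N), where N is the 2×2 nilpotent shift.

After assembling e^{tJ} and conjugating by P, we get:

e^{tA} =
  [t + 1, t, 0]
  [-t, 1 - t, 0]
  [0, 0, 1]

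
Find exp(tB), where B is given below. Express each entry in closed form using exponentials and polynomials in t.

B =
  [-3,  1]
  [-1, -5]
e^{tB} =
  [t*exp(-4*t) + exp(-4*t), t*exp(-4*t)]
  [-t*exp(-4*t), -t*exp(-4*t) + exp(-4*t)]

Strategy: write B = P · J · P⁻¹ where J is a Jordan canonical form, so e^{tB} = P · e^{tJ} · P⁻¹, and e^{tJ} can be computed block-by-block.

B has Jordan form
J =
  [-4,  1]
  [ 0, -4]
(up to reordering of blocks).

Per-block formulas:
  For a 2×2 Jordan block J_2(-4): exp(t · J_2(-4)) = e^(-4t)·(I + t·N), where N is the 2×2 nilpotent shift.

After assembling e^{tJ} and conjugating by P, we get:

e^{tB} =
  [t*exp(-4*t) + exp(-4*t), t*exp(-4*t)]
  [-t*exp(-4*t), -t*exp(-4*t) + exp(-4*t)]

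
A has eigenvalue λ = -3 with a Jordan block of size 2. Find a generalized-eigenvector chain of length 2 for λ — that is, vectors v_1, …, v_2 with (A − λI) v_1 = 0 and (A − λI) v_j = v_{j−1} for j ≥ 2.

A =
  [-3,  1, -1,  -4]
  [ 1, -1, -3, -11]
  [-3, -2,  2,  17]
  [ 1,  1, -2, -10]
A Jordan chain for λ = -3 of length 2:
v_1 = (0, 1, -3, 1)ᵀ
v_2 = (1, 0, 0, 0)ᵀ

Let N = A − (-3)·I. We want v_2 with N^2 v_2 = 0 but N^1 v_2 ≠ 0; then v_{j-1} := N · v_j for j = 2, …, 2.

Pick v_2 = (1, 0, 0, 0)ᵀ.
Then v_1 = N · v_2 = (0, 1, -3, 1)ᵀ.

Sanity check: (A − (-3)·I) v_1 = (0, 0, 0, 0)ᵀ = 0. ✓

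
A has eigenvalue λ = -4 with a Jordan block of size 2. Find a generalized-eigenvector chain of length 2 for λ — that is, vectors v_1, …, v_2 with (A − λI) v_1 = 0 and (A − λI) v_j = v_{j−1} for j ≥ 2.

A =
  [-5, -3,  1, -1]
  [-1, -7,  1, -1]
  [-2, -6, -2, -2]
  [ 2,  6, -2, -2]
A Jordan chain for λ = -4 of length 2:
v_1 = (-1, -1, -2, 2)ᵀ
v_2 = (1, 0, 0, 0)ᵀ

Let N = A − (-4)·I. We want v_2 with N^2 v_2 = 0 but N^1 v_2 ≠ 0; then v_{j-1} := N · v_j for j = 2, …, 2.

Pick v_2 = (1, 0, 0, 0)ᵀ.
Then v_1 = N · v_2 = (-1, -1, -2, 2)ᵀ.

Sanity check: (A − (-4)·I) v_1 = (0, 0, 0, 0)ᵀ = 0. ✓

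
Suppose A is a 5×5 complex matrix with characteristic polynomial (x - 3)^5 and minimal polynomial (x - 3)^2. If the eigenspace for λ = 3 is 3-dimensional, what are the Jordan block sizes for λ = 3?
Block sizes for λ = 3: [2, 2, 1]

Step 1 — from the characteristic polynomial, algebraic multiplicity of λ = 3 is 5. From dim ker(A − (3)·I) = 3, there are exactly 3 Jordan blocks for λ = 3.
Step 2 — from the minimal polynomial, the factor (x − 3)^2 tells us the largest block for λ = 3 has size 2.
Step 3 — with total size 5, 3 blocks, and largest block 2, the block sizes (in nonincreasing order) are [2, 2, 1].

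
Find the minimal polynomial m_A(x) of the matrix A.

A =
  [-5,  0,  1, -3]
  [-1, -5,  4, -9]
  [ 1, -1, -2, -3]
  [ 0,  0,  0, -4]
x^3 + 12*x^2 + 48*x + 64

The characteristic polynomial is χ_A(x) = (x + 4)^4, so the eigenvalues are known. The minimal polynomial is
  m_A(x) = Π_λ (x − λ)^{k_λ}
where k_λ is the size of the *largest* Jordan block for λ (equivalently, the smallest k with (A − λI)^k v = 0 for every generalised eigenvector v of λ).

  λ = -4: largest Jordan block has size 3, contributing (x + 4)^3

So m_A(x) = (x + 4)^3 = x^3 + 12*x^2 + 48*x + 64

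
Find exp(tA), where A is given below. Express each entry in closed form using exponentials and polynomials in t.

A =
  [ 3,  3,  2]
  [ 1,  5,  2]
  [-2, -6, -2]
e^{tA} =
  [t*exp(2*t) + exp(2*t), 3*t*exp(2*t), 2*t*exp(2*t)]
  [t*exp(2*t), 3*t*exp(2*t) + exp(2*t), 2*t*exp(2*t)]
  [-2*t*exp(2*t), -6*t*exp(2*t), -4*t*exp(2*t) + exp(2*t)]

Strategy: write A = P · J · P⁻¹ where J is a Jordan canonical form, so e^{tA} = P · e^{tJ} · P⁻¹, and e^{tJ} can be computed block-by-block.

A has Jordan form
J =
  [2, 1, 0]
  [0, 2, 0]
  [0, 0, 2]
(up to reordering of blocks).

Per-block formulas:
  For a 2×2 Jordan block J_2(2): exp(t · J_2(2)) = e^(2t)·(I + t·N), where N is the 2×2 nilpotent shift.
  For a 1×1 block at λ = 2: exp(t · [2]) = [e^(2t)].

After assembling e^{tJ} and conjugating by P, we get:

e^{tA} =
  [t*exp(2*t) + exp(2*t), 3*t*exp(2*t), 2*t*exp(2*t)]
  [t*exp(2*t), 3*t*exp(2*t) + exp(2*t), 2*t*exp(2*t)]
  [-2*t*exp(2*t), -6*t*exp(2*t), -4*t*exp(2*t) + exp(2*t)]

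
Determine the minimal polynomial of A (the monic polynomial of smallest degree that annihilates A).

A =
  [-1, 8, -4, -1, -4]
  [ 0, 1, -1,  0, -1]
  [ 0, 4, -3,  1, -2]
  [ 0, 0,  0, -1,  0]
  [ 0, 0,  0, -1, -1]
x^2 + 2*x + 1

The characteristic polynomial is χ_A(x) = (x + 1)^5, so the eigenvalues are known. The minimal polynomial is
  m_A(x) = Π_λ (x − λ)^{k_λ}
where k_λ is the size of the *largest* Jordan block for λ (equivalently, the smallest k with (A − λI)^k v = 0 for every generalised eigenvector v of λ).

  λ = -1: largest Jordan block has size 2, contributing (x + 1)^2

So m_A(x) = (x + 1)^2 = x^2 + 2*x + 1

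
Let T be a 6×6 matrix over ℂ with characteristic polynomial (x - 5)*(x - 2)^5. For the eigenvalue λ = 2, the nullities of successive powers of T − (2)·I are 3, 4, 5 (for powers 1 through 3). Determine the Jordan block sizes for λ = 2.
Block sizes for λ = 2: [3, 1, 1]

From the dimensions of kernels of powers, the number of Jordan blocks of size at least j is d_j − d_{j−1} where d_j = dim ker(N^j) (with d_0 = 0). Computing the differences gives [3, 1, 1].
The number of blocks of size exactly k is (#blocks of size ≥ k) − (#blocks of size ≥ k + 1), so the partition is: 2 block(s) of size 1, 1 block(s) of size 3.
In nonincreasing order the block sizes are [3, 1, 1].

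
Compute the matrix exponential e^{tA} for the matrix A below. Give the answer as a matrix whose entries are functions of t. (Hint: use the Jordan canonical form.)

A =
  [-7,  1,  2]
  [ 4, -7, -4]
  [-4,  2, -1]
e^{tA} =
  [-2*t*exp(-5*t) + exp(-5*t), t*exp(-5*t), 2*t*exp(-5*t)]
  [4*t*exp(-5*t), -2*t*exp(-5*t) + exp(-5*t), -4*t*exp(-5*t)]
  [-4*t*exp(-5*t), 2*t*exp(-5*t), 4*t*exp(-5*t) + exp(-5*t)]

Strategy: write A = P · J · P⁻¹ where J is a Jordan canonical form, so e^{tA} = P · e^{tJ} · P⁻¹, and e^{tJ} can be computed block-by-block.

A has Jordan form
J =
  [-5,  1,  0]
  [ 0, -5,  0]
  [ 0,  0, -5]
(up to reordering of blocks).

Per-block formulas:
  For a 1×1 block at λ = -5: exp(t · [-5]) = [e^(-5t)].
  For a 2×2 Jordan block J_2(-5): exp(t · J_2(-5)) = e^(-5t)·(I + t·N), where N is the 2×2 nilpotent shift.

After assembling e^{tJ} and conjugating by P, we get:

e^{tA} =
  [-2*t*exp(-5*t) + exp(-5*t), t*exp(-5*t), 2*t*exp(-5*t)]
  [4*t*exp(-5*t), -2*t*exp(-5*t) + exp(-5*t), -4*t*exp(-5*t)]
  [-4*t*exp(-5*t), 2*t*exp(-5*t), 4*t*exp(-5*t) + exp(-5*t)]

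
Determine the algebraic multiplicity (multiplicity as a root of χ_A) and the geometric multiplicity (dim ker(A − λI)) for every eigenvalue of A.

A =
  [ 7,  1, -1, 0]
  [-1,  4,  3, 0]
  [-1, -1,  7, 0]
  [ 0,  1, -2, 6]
λ = 6: alg = 4, geom = 2

Step 1 — factor the characteristic polynomial to read off the algebraic multiplicities:
  χ_A(x) = (x - 6)^4

Step 2 — compute geometric multiplicities via the rank-nullity identity g(λ) = n − rank(A − λI):
  rank(A − (6)·I) = 2, so dim ker(A − (6)·I) = n − 2 = 2

Summary:
  λ = 6: algebraic multiplicity = 4, geometric multiplicity = 2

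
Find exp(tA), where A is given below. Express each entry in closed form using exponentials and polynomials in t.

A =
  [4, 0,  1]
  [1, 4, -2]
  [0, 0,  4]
e^{tA} =
  [exp(4*t), 0, t*exp(4*t)]
  [t*exp(4*t), exp(4*t), t^2*exp(4*t)/2 - 2*t*exp(4*t)]
  [0, 0, exp(4*t)]

Strategy: write A = P · J · P⁻¹ where J is a Jordan canonical form, so e^{tA} = P · e^{tJ} · P⁻¹, and e^{tJ} can be computed block-by-block.

A has Jordan form
J =
  [4, 1, 0]
  [0, 4, 1]
  [0, 0, 4]
(up to reordering of blocks).

Per-block formulas:
  For a 3×3 Jordan block J_3(4): exp(t · J_3(4)) = e^(4t)·(I + t·N + (t^2/2)·N^2), where N is the 3×3 nilpotent shift.

After assembling e^{tJ} and conjugating by P, we get:

e^{tA} =
  [exp(4*t), 0, t*exp(4*t)]
  [t*exp(4*t), exp(4*t), t^2*exp(4*t)/2 - 2*t*exp(4*t)]
  [0, 0, exp(4*t)]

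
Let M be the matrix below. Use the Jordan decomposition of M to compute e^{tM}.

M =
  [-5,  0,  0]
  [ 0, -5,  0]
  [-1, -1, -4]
e^{tM} =
  [exp(-5*t), 0, 0]
  [0, exp(-5*t), 0]
  [-exp(-4*t) + exp(-5*t), -exp(-4*t) + exp(-5*t), exp(-4*t)]

Strategy: write M = P · J · P⁻¹ where J is a Jordan canonical form, so e^{tM} = P · e^{tJ} · P⁻¹, and e^{tJ} can be computed block-by-block.

M has Jordan form
J =
  [-5,  0,  0]
  [ 0, -5,  0]
  [ 0,  0, -4]
(up to reordering of blocks).

Per-block formulas:
  For a 1×1 block at λ = -5: exp(t · [-5]) = [e^(-5t)].
  For a 1×1 block at λ = -4: exp(t · [-4]) = [e^(-4t)].

After assembling e^{tJ} and conjugating by P, we get:

e^{tM} =
  [exp(-5*t), 0, 0]
  [0, exp(-5*t), 0]
  [-exp(-4*t) + exp(-5*t), -exp(-4*t) + exp(-5*t), exp(-4*t)]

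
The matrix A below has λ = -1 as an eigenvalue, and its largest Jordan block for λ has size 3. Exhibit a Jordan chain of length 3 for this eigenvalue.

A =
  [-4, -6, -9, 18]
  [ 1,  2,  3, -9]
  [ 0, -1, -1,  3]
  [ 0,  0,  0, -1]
A Jordan chain for λ = -1 of length 3:
v_1 = (3, 0, -1, 0)ᵀ
v_2 = (-3, 1, 0, 0)ᵀ
v_3 = (1, 0, 0, 0)ᵀ

Let N = A − (-1)·I. We want v_3 with N^3 v_3 = 0 but N^2 v_3 ≠ 0; then v_{j-1} := N · v_j for j = 3, …, 2.

Pick v_3 = (1, 0, 0, 0)ᵀ.
Then v_2 = N · v_3 = (-3, 1, 0, 0)ᵀ.
Then v_1 = N · v_2 = (3, 0, -1, 0)ᵀ.

Sanity check: (A − (-1)·I) v_1 = (0, 0, 0, 0)ᵀ = 0. ✓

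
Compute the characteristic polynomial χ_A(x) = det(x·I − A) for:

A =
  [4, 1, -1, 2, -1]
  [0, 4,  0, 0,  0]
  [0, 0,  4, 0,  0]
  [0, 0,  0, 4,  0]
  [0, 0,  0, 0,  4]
x^5 - 20*x^4 + 160*x^3 - 640*x^2 + 1280*x - 1024

Expanding det(x·I − A) (e.g. by cofactor expansion or by noting that A is similar to its Jordan form J, which has the same characteristic polynomial as A) gives
  χ_A(x) = x^5 - 20*x^4 + 160*x^3 - 640*x^2 + 1280*x - 1024
which factors as (x - 4)^5. The eigenvalues (with algebraic multiplicities) are λ = 4 with multiplicity 5.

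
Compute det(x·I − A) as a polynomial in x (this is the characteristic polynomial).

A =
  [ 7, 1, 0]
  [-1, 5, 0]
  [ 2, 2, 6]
x^3 - 18*x^2 + 108*x - 216

Expanding det(x·I − A) (e.g. by cofactor expansion or by noting that A is similar to its Jordan form J, which has the same characteristic polynomial as A) gives
  χ_A(x) = x^3 - 18*x^2 + 108*x - 216
which factors as (x - 6)^3. The eigenvalues (with algebraic multiplicities) are λ = 6 with multiplicity 3.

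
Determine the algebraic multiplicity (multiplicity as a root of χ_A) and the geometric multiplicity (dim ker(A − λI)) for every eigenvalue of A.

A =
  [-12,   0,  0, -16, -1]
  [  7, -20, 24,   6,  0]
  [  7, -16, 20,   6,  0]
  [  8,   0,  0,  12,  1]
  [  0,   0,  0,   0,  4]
λ = -4: alg = 2, geom = 2; λ = 4: alg = 3, geom = 1

Step 1 — factor the characteristic polynomial to read off the algebraic multiplicities:
  χ_A(x) = (x - 4)^3*(x + 4)^2

Step 2 — compute geometric multiplicities via the rank-nullity identity g(λ) = n − rank(A − λI):
  rank(A − (-4)·I) = 3, so dim ker(A − (-4)·I) = n − 3 = 2
  rank(A − (4)·I) = 4, so dim ker(A − (4)·I) = n − 4 = 1

Summary:
  λ = -4: algebraic multiplicity = 2, geometric multiplicity = 2
  λ = 4: algebraic multiplicity = 3, geometric multiplicity = 1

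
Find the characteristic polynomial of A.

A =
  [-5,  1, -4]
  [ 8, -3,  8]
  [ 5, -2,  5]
x^3 + 3*x^2 + 3*x + 1

Expanding det(x·I − A) (e.g. by cofactor expansion or by noting that A is similar to its Jordan form J, which has the same characteristic polynomial as A) gives
  χ_A(x) = x^3 + 3*x^2 + 3*x + 1
which factors as (x + 1)^3. The eigenvalues (with algebraic multiplicities) are λ = -1 with multiplicity 3.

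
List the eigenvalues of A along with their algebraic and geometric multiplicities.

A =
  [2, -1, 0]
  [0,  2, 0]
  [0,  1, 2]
λ = 2: alg = 3, geom = 2

Step 1 — factor the characteristic polynomial to read off the algebraic multiplicities:
  χ_A(x) = (x - 2)^3

Step 2 — compute geometric multiplicities via the rank-nullity identity g(λ) = n − rank(A − λI):
  rank(A − (2)·I) = 1, so dim ker(A − (2)·I) = n − 1 = 2

Summary:
  λ = 2: algebraic multiplicity = 3, geometric multiplicity = 2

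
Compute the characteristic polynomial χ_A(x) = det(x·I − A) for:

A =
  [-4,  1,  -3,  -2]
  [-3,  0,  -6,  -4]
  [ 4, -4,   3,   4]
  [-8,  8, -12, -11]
x^4 + 12*x^3 + 54*x^2 + 108*x + 81

Expanding det(x·I − A) (e.g. by cofactor expansion or by noting that A is similar to its Jordan form J, which has the same characteristic polynomial as A) gives
  χ_A(x) = x^4 + 12*x^3 + 54*x^2 + 108*x + 81
which factors as (x + 3)^4. The eigenvalues (with algebraic multiplicities) are λ = -3 with multiplicity 4.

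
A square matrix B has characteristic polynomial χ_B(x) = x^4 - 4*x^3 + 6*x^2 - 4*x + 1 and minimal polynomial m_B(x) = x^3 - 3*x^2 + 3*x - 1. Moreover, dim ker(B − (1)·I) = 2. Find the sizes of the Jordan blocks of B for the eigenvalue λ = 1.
Block sizes for λ = 1: [3, 1]

Step 1 — from the characteristic polynomial, algebraic multiplicity of λ = 1 is 4. From dim ker(B − (1)·I) = 2, there are exactly 2 Jordan blocks for λ = 1.
Step 2 — from the minimal polynomial, the factor (x − 1)^3 tells us the largest block for λ = 1 has size 3.
Step 3 — with total size 4, 2 blocks, and largest block 3, the block sizes (in nonincreasing order) are [3, 1].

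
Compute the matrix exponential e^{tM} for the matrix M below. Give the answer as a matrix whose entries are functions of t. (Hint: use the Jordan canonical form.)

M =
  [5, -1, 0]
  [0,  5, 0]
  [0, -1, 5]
e^{tM} =
  [exp(5*t), -t*exp(5*t), 0]
  [0, exp(5*t), 0]
  [0, -t*exp(5*t), exp(5*t)]

Strategy: write M = P · J · P⁻¹ where J is a Jordan canonical form, so e^{tM} = P · e^{tJ} · P⁻¹, and e^{tJ} can be computed block-by-block.

M has Jordan form
J =
  [5, 1, 0]
  [0, 5, 0]
  [0, 0, 5]
(up to reordering of blocks).

Per-block formulas:
  For a 2×2 Jordan block J_2(5): exp(t · J_2(5)) = e^(5t)·(I + t·N), where N is the 2×2 nilpotent shift.
  For a 1×1 block at λ = 5: exp(t · [5]) = [e^(5t)].

After assembling e^{tJ} and conjugating by P, we get:

e^{tM} =
  [exp(5*t), -t*exp(5*t), 0]
  [0, exp(5*t), 0]
  [0, -t*exp(5*t), exp(5*t)]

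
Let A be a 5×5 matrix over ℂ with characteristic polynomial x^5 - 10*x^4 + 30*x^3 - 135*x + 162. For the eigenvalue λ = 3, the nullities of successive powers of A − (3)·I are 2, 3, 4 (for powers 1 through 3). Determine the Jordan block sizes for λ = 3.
Block sizes for λ = 3: [3, 1]

From the dimensions of kernels of powers, the number of Jordan blocks of size at least j is d_j − d_{j−1} where d_j = dim ker(N^j) (with d_0 = 0). Computing the differences gives [2, 1, 1].
The number of blocks of size exactly k is (#blocks of size ≥ k) − (#blocks of size ≥ k + 1), so the partition is: 1 block(s) of size 1, 1 block(s) of size 3.
In nonincreasing order the block sizes are [3, 1].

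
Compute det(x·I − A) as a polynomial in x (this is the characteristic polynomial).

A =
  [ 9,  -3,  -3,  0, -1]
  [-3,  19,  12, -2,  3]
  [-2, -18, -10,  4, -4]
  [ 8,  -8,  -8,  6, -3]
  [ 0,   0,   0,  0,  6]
x^5 - 30*x^4 + 360*x^3 - 2160*x^2 + 6480*x - 7776

Expanding det(x·I − A) (e.g. by cofactor expansion or by noting that A is similar to its Jordan form J, which has the same characteristic polynomial as A) gives
  χ_A(x) = x^5 - 30*x^4 + 360*x^3 - 2160*x^2 + 6480*x - 7776
which factors as (x - 6)^5. The eigenvalues (with algebraic multiplicities) are λ = 6 with multiplicity 5.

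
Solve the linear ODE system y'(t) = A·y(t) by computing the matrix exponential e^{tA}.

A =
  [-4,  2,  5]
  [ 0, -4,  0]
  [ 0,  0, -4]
e^{tA} =
  [exp(-4*t), 2*t*exp(-4*t), 5*t*exp(-4*t)]
  [0, exp(-4*t), 0]
  [0, 0, exp(-4*t)]

Strategy: write A = P · J · P⁻¹ where J is a Jordan canonical form, so e^{tA} = P · e^{tJ} · P⁻¹, and e^{tJ} can be computed block-by-block.

A has Jordan form
J =
  [-4,  1,  0]
  [ 0, -4,  0]
  [ 0,  0, -4]
(up to reordering of blocks).

Per-block formulas:
  For a 1×1 block at λ = -4: exp(t · [-4]) = [e^(-4t)].
  For a 2×2 Jordan block J_2(-4): exp(t · J_2(-4)) = e^(-4t)·(I + t·N), where N is the 2×2 nilpotent shift.

After assembling e^{tJ} and conjugating by P, we get:

e^{tA} =
  [exp(-4*t), 2*t*exp(-4*t), 5*t*exp(-4*t)]
  [0, exp(-4*t), 0]
  [0, 0, exp(-4*t)]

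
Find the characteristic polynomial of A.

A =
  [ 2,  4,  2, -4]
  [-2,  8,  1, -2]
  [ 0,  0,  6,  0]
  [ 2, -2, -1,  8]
x^4 - 24*x^3 + 216*x^2 - 864*x + 1296

Expanding det(x·I − A) (e.g. by cofactor expansion or by noting that A is similar to its Jordan form J, which has the same characteristic polynomial as A) gives
  χ_A(x) = x^4 - 24*x^3 + 216*x^2 - 864*x + 1296
which factors as (x - 6)^4. The eigenvalues (with algebraic multiplicities) are λ = 6 with multiplicity 4.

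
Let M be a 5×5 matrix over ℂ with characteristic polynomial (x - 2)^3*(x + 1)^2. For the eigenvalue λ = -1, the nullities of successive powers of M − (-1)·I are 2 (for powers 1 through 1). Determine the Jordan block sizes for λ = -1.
Block sizes for λ = -1: [1, 1]

From the dimensions of kernels of powers, the number of Jordan blocks of size at least j is d_j − d_{j−1} where d_j = dim ker(N^j) (with d_0 = 0). Computing the differences gives [2].
The number of blocks of size exactly k is (#blocks of size ≥ k) − (#blocks of size ≥ k + 1), so the partition is: 2 block(s) of size 1.
In nonincreasing order the block sizes are [1, 1].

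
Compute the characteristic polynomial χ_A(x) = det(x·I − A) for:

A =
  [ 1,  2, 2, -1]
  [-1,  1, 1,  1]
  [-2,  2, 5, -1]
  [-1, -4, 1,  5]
x^4 - 12*x^3 + 54*x^2 - 108*x + 81

Expanding det(x·I − A) (e.g. by cofactor expansion or by noting that A is similar to its Jordan form J, which has the same characteristic polynomial as A) gives
  χ_A(x) = x^4 - 12*x^3 + 54*x^2 - 108*x + 81
which factors as (x - 3)^4. The eigenvalues (with algebraic multiplicities) are λ = 3 with multiplicity 4.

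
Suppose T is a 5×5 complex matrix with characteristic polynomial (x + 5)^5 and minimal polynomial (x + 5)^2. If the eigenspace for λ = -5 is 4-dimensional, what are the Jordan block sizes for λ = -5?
Block sizes for λ = -5: [2, 1, 1, 1]

Step 1 — from the characteristic polynomial, algebraic multiplicity of λ = -5 is 5. From dim ker(T − (-5)·I) = 4, there are exactly 4 Jordan blocks for λ = -5.
Step 2 — from the minimal polynomial, the factor (x + 5)^2 tells us the largest block for λ = -5 has size 2.
Step 3 — with total size 5, 4 blocks, and largest block 2, the block sizes (in nonincreasing order) are [2, 1, 1, 1].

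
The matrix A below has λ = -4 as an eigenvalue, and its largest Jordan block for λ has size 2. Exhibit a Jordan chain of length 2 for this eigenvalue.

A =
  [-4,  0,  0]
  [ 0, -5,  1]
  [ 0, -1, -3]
A Jordan chain for λ = -4 of length 2:
v_1 = (0, -1, -1)ᵀ
v_2 = (0, 1, 0)ᵀ

Let N = A − (-4)·I. We want v_2 with N^2 v_2 = 0 but N^1 v_2 ≠ 0; then v_{j-1} := N · v_j for j = 2, …, 2.

Pick v_2 = (0, 1, 0)ᵀ.
Then v_1 = N · v_2 = (0, -1, -1)ᵀ.

Sanity check: (A − (-4)·I) v_1 = (0, 0, 0)ᵀ = 0. ✓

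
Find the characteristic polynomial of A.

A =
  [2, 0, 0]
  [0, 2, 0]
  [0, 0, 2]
x^3 - 6*x^2 + 12*x - 8

Expanding det(x·I − A) (e.g. by cofactor expansion or by noting that A is similar to its Jordan form J, which has the same characteristic polynomial as A) gives
  χ_A(x) = x^3 - 6*x^2 + 12*x - 8
which factors as (x - 2)^3. The eigenvalues (with algebraic multiplicities) are λ = 2 with multiplicity 3.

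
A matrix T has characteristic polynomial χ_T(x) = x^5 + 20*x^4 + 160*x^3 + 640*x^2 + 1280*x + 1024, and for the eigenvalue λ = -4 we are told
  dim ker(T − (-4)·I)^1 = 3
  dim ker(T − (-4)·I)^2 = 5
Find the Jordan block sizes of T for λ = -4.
Block sizes for λ = -4: [2, 2, 1]

From the dimensions of kernels of powers, the number of Jordan blocks of size at least j is d_j − d_{j−1} where d_j = dim ker(N^j) (with d_0 = 0). Computing the differences gives [3, 2].
The number of blocks of size exactly k is (#blocks of size ≥ k) − (#blocks of size ≥ k + 1), so the partition is: 1 block(s) of size 1, 2 block(s) of size 2.
In nonincreasing order the block sizes are [2, 2, 1].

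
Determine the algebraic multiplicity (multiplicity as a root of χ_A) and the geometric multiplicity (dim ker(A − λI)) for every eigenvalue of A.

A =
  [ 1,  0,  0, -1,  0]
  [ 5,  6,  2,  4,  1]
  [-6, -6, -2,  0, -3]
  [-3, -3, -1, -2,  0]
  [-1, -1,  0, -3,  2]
λ = 1: alg = 5, geom = 2

Step 1 — factor the characteristic polynomial to read off the algebraic multiplicities:
  χ_A(x) = (x - 1)^5

Step 2 — compute geometric multiplicities via the rank-nullity identity g(λ) = n − rank(A − λI):
  rank(A − (1)·I) = 3, so dim ker(A − (1)·I) = n − 3 = 2

Summary:
  λ = 1: algebraic multiplicity = 5, geometric multiplicity = 2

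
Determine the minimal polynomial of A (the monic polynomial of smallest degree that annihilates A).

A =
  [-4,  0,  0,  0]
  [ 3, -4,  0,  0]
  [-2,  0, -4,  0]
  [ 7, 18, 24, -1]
x^3 + 9*x^2 + 24*x + 16

The characteristic polynomial is χ_A(x) = (x + 1)*(x + 4)^3, so the eigenvalues are known. The minimal polynomial is
  m_A(x) = Π_λ (x − λ)^{k_λ}
where k_λ is the size of the *largest* Jordan block for λ (equivalently, the smallest k with (A − λI)^k v = 0 for every generalised eigenvector v of λ).

  λ = -4: largest Jordan block has size 2, contributing (x + 4)^2
  λ = -1: largest Jordan block has size 1, contributing (x + 1)

So m_A(x) = (x + 1)*(x + 4)^2 = x^3 + 9*x^2 + 24*x + 16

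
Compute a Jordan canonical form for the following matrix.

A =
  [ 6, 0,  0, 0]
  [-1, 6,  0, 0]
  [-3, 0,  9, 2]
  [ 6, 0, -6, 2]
J_1(5) ⊕ J_2(6) ⊕ J_1(6)

The characteristic polynomial is
  det(x·I − A) = x^4 - 23*x^3 + 198*x^2 - 756*x + 1080 = (x - 6)^3*(x - 5)

Eigenvalues and multiplicities (the geometric multiplicity of λ is n − rank(A − λI), which equals the number of Jordan blocks for λ):
  λ = 5: algebraic multiplicity = 1, geometric multiplicity = 1
  λ = 6: algebraic multiplicity = 3, geometric multiplicity = 2

Determining the block sizes for each eigenvalue:
  λ = 5: one block (gm = 1), so the single block has size am = 1 → block sizes [1]
  λ = 6: 2 blocks summing to 3 forces exactly one block of size 2 and the rest size 1 → block sizes [2, 1]

Assembling the blocks gives a Jordan form
J =
  [5, 0, 0, 0]
  [0, 6, 1, 0]
  [0, 0, 6, 0]
  [0, 0, 0, 6]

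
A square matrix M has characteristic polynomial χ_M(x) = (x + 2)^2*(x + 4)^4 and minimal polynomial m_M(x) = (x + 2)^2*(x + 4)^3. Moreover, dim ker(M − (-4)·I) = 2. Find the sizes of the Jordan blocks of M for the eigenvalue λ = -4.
Block sizes for λ = -4: [3, 1]

Step 1 — from the characteristic polynomial, algebraic multiplicity of λ = -4 is 4. From dim ker(M − (-4)·I) = 2, there are exactly 2 Jordan blocks for λ = -4.
Step 2 — from the minimal polynomial, the factor (x + 4)^3 tells us the largest block for λ = -4 has size 3.
Step 3 — with total size 4, 2 blocks, and largest block 3, the block sizes (in nonincreasing order) are [3, 1].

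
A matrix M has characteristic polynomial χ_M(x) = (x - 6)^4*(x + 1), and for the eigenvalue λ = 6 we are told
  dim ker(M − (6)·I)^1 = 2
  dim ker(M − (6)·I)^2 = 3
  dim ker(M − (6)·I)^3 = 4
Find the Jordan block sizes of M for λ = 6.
Block sizes for λ = 6: [3, 1]

From the dimensions of kernels of powers, the number of Jordan blocks of size at least j is d_j − d_{j−1} where d_j = dim ker(N^j) (with d_0 = 0). Computing the differences gives [2, 1, 1].
The number of blocks of size exactly k is (#blocks of size ≥ k) − (#blocks of size ≥ k + 1), so the partition is: 1 block(s) of size 1, 1 block(s) of size 3.
In nonincreasing order the block sizes are [3, 1].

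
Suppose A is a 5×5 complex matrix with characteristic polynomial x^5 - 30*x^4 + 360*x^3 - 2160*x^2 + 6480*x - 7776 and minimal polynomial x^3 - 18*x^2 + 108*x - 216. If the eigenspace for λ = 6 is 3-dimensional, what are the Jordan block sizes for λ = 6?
Block sizes for λ = 6: [3, 1, 1]

Step 1 — from the characteristic polynomial, algebraic multiplicity of λ = 6 is 5. From dim ker(A − (6)·I) = 3, there are exactly 3 Jordan blocks for λ = 6.
Step 2 — from the minimal polynomial, the factor (x − 6)^3 tells us the largest block for λ = 6 has size 3.
Step 3 — with total size 5, 3 blocks, and largest block 3, the block sizes (in nonincreasing order) are [3, 1, 1].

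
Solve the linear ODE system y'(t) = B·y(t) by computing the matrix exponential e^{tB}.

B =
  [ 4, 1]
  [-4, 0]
e^{tB} =
  [2*t*exp(2*t) + exp(2*t), t*exp(2*t)]
  [-4*t*exp(2*t), -2*t*exp(2*t) + exp(2*t)]

Strategy: write B = P · J · P⁻¹ where J is a Jordan canonical form, so e^{tB} = P · e^{tJ} · P⁻¹, and e^{tJ} can be computed block-by-block.

B has Jordan form
J =
  [2, 1]
  [0, 2]
(up to reordering of blocks).

Per-block formulas:
  For a 2×2 Jordan block J_2(2): exp(t · J_2(2)) = e^(2t)·(I + t·N), where N is the 2×2 nilpotent shift.

After assembling e^{tJ} and conjugating by P, we get:

e^{tB} =
  [2*t*exp(2*t) + exp(2*t), t*exp(2*t)]
  [-4*t*exp(2*t), -2*t*exp(2*t) + exp(2*t)]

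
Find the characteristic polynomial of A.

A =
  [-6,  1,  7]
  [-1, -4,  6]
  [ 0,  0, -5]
x^3 + 15*x^2 + 75*x + 125

Expanding det(x·I − A) (e.g. by cofactor expansion or by noting that A is similar to its Jordan form J, which has the same characteristic polynomial as A) gives
  χ_A(x) = x^3 + 15*x^2 + 75*x + 125
which factors as (x + 5)^3. The eigenvalues (with algebraic multiplicities) are λ = -5 with multiplicity 3.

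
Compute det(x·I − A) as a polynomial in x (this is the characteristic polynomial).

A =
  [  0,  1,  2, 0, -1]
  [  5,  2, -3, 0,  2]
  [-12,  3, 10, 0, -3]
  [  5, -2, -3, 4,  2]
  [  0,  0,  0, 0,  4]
x^5 - 20*x^4 + 160*x^3 - 640*x^2 + 1280*x - 1024

Expanding det(x·I − A) (e.g. by cofactor expansion or by noting that A is similar to its Jordan form J, which has the same characteristic polynomial as A) gives
  χ_A(x) = x^5 - 20*x^4 + 160*x^3 - 640*x^2 + 1280*x - 1024
which factors as (x - 4)^5. The eigenvalues (with algebraic multiplicities) are λ = 4 with multiplicity 5.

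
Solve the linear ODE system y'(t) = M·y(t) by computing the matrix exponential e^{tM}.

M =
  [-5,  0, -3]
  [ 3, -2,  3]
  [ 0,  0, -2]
e^{tM} =
  [exp(-5*t), 0, -exp(-2*t) + exp(-5*t)]
  [exp(-2*t) - exp(-5*t), exp(-2*t), exp(-2*t) - exp(-5*t)]
  [0, 0, exp(-2*t)]

Strategy: write M = P · J · P⁻¹ where J is a Jordan canonical form, so e^{tM} = P · e^{tJ} · P⁻¹, and e^{tJ} can be computed block-by-block.

M has Jordan form
J =
  [-5,  0,  0]
  [ 0, -2,  0]
  [ 0,  0, -2]
(up to reordering of blocks).

Per-block formulas:
  For a 1×1 block at λ = -2: exp(t · [-2]) = [e^(-2t)].
  For a 1×1 block at λ = -5: exp(t · [-5]) = [e^(-5t)].

After assembling e^{tJ} and conjugating by P, we get:

e^{tM} =
  [exp(-5*t), 0, -exp(-2*t) + exp(-5*t)]
  [exp(-2*t) - exp(-5*t), exp(-2*t), exp(-2*t) - exp(-5*t)]
  [0, 0, exp(-2*t)]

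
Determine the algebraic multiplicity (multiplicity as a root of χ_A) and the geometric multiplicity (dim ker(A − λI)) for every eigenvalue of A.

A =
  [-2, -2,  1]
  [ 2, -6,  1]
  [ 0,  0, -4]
λ = -4: alg = 3, geom = 2

Step 1 — factor the characteristic polynomial to read off the algebraic multiplicities:
  χ_A(x) = (x + 4)^3

Step 2 — compute geometric multiplicities via the rank-nullity identity g(λ) = n − rank(A − λI):
  rank(A − (-4)·I) = 1, so dim ker(A − (-4)·I) = n − 1 = 2

Summary:
  λ = -4: algebraic multiplicity = 3, geometric multiplicity = 2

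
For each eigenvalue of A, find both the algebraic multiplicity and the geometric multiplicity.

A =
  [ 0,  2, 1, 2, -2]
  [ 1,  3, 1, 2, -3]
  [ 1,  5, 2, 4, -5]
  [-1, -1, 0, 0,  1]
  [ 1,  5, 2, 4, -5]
λ = 0: alg = 5, geom = 3

Step 1 — factor the characteristic polynomial to read off the algebraic multiplicities:
  χ_A(x) = x^5

Step 2 — compute geometric multiplicities via the rank-nullity identity g(λ) = n − rank(A − λI):
  rank(A − (0)·I) = 2, so dim ker(A − (0)·I) = n − 2 = 3

Summary:
  λ = 0: algebraic multiplicity = 5, geometric multiplicity = 3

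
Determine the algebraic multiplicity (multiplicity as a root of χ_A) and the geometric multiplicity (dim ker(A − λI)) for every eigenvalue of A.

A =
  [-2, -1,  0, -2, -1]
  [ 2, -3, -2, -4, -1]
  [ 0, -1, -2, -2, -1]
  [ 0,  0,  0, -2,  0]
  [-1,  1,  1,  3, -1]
λ = -2: alg = 5, geom = 3

Step 1 — factor the characteristic polynomial to read off the algebraic multiplicities:
  χ_A(x) = (x + 2)^5

Step 2 — compute geometric multiplicities via the rank-nullity identity g(λ) = n − rank(A − λI):
  rank(A − (-2)·I) = 2, so dim ker(A − (-2)·I) = n − 2 = 3

Summary:
  λ = -2: algebraic multiplicity = 5, geometric multiplicity = 3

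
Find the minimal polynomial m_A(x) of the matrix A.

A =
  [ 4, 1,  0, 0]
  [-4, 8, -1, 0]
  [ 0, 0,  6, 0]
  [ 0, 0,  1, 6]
x^3 - 18*x^2 + 108*x - 216

The characteristic polynomial is χ_A(x) = (x - 6)^4, so the eigenvalues are known. The minimal polynomial is
  m_A(x) = Π_λ (x − λ)^{k_λ}
where k_λ is the size of the *largest* Jordan block for λ (equivalently, the smallest k with (A − λI)^k v = 0 for every generalised eigenvector v of λ).

  λ = 6: largest Jordan block has size 3, contributing (x − 6)^3

So m_A(x) = (x - 6)^3 = x^3 - 18*x^2 + 108*x - 216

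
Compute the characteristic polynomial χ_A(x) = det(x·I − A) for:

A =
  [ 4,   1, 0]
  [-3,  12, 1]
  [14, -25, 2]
x^3 - 18*x^2 + 108*x - 216

Expanding det(x·I − A) (e.g. by cofactor expansion or by noting that A is similar to its Jordan form J, which has the same characteristic polynomial as A) gives
  χ_A(x) = x^3 - 18*x^2 + 108*x - 216
which factors as (x - 6)^3. The eigenvalues (with algebraic multiplicities) are λ = 6 with multiplicity 3.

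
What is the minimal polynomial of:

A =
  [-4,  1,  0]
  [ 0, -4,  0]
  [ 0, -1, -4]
x^2 + 8*x + 16

The characteristic polynomial is χ_A(x) = (x + 4)^3, so the eigenvalues are known. The minimal polynomial is
  m_A(x) = Π_λ (x − λ)^{k_λ}
where k_λ is the size of the *largest* Jordan block for λ (equivalently, the smallest k with (A − λI)^k v = 0 for every generalised eigenvector v of λ).

  λ = -4: largest Jordan block has size 2, contributing (x + 4)^2

So m_A(x) = (x + 4)^2 = x^2 + 8*x + 16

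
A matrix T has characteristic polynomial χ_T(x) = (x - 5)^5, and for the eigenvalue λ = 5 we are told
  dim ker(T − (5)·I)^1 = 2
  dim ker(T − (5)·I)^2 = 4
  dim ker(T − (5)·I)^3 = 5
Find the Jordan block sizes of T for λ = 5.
Block sizes for λ = 5: [3, 2]

From the dimensions of kernels of powers, the number of Jordan blocks of size at least j is d_j − d_{j−1} where d_j = dim ker(N^j) (with d_0 = 0). Computing the differences gives [2, 2, 1].
The number of blocks of size exactly k is (#blocks of size ≥ k) − (#blocks of size ≥ k + 1), so the partition is: 1 block(s) of size 2, 1 block(s) of size 3.
In nonincreasing order the block sizes are [3, 2].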